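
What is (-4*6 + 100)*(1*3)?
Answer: 228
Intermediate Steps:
(-4*6 + 100)*(1*3) = (-24 + 100)*3 = 76*3 = 228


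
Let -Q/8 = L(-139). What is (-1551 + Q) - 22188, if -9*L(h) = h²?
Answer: -59083/9 ≈ -6564.8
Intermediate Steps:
L(h) = -h²/9
Q = 154568/9 (Q = -(-8)*(-139)²/9 = -(-8)*19321/9 = -8*(-19321/9) = 154568/9 ≈ 17174.)
(-1551 + Q) - 22188 = (-1551 + 154568/9) - 22188 = 140609/9 - 22188 = -59083/9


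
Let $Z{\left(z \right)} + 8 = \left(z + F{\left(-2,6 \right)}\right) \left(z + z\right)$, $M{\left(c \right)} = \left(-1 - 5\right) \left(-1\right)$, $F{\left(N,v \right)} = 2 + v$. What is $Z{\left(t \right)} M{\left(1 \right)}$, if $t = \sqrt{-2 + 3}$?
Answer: $60$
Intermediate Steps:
$t = 1$ ($t = \sqrt{1} = 1$)
$M{\left(c \right)} = 6$ ($M{\left(c \right)} = \left(-6\right) \left(-1\right) = 6$)
$Z{\left(z \right)} = -8 + 2 z \left(8 + z\right)$ ($Z{\left(z \right)} = -8 + \left(z + \left(2 + 6\right)\right) \left(z + z\right) = -8 + \left(z + 8\right) 2 z = -8 + \left(8 + z\right) 2 z = -8 + 2 z \left(8 + z\right)$)
$Z{\left(t \right)} M{\left(1 \right)} = \left(-8 + 2 \cdot 1^{2} + 16 \cdot 1\right) 6 = \left(-8 + 2 \cdot 1 + 16\right) 6 = \left(-8 + 2 + 16\right) 6 = 10 \cdot 6 = 60$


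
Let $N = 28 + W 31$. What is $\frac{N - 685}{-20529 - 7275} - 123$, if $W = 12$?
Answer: $- \frac{1139869}{9268} \approx -122.99$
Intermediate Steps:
$N = 400$ ($N = 28 + 12 \cdot 31 = 28 + 372 = 400$)
$\frac{N - 685}{-20529 - 7275} - 123 = \frac{400 - 685}{-20529 - 7275} - 123 = - \frac{285}{-27804} - 123 = \left(-285\right) \left(- \frac{1}{27804}\right) - 123 = \frac{95}{9268} - 123 = - \frac{1139869}{9268}$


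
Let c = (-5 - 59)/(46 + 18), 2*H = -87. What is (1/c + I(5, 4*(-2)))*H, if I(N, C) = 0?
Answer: 87/2 ≈ 43.500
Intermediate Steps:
H = -87/2 (H = (1/2)*(-87) = -87/2 ≈ -43.500)
c = -1 (c = -64/64 = -64*1/64 = -1)
(1/c + I(5, 4*(-2)))*H = (1/(-1) + 0)*(-87/2) = (-1 + 0)*(-87/2) = -1*(-87/2) = 87/2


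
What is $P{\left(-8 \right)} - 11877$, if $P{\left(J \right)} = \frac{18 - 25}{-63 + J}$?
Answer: $- \frac{843260}{71} \approx -11877.0$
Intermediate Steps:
$P{\left(J \right)} = - \frac{7}{-63 + J}$
$P{\left(-8 \right)} - 11877 = - \frac{7}{-63 - 8} - 11877 = - \frac{7}{-71} - 11877 = \left(-7\right) \left(- \frac{1}{71}\right) - 11877 = \frac{7}{71} - 11877 = - \frac{843260}{71}$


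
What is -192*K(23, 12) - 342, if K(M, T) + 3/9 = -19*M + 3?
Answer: 83050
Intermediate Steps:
K(M, T) = 8/3 - 19*M (K(M, T) = -⅓ + (-19*M + 3) = -⅓ + (3 - 19*M) = 8/3 - 19*M)
-192*K(23, 12) - 342 = -192*(8/3 - 19*23) - 342 = -192*(8/3 - 437) - 342 = -192*(-1303/3) - 342 = 83392 - 342 = 83050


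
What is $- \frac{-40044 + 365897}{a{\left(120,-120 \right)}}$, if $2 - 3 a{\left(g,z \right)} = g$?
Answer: $\frac{977559}{118} \approx 8284.4$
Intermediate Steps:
$a{\left(g,z \right)} = \frac{2}{3} - \frac{g}{3}$
$- \frac{-40044 + 365897}{a{\left(120,-120 \right)}} = - \frac{-40044 + 365897}{\frac{2}{3} - 40} = - \frac{325853}{\frac{2}{3} - 40} = - \frac{325853}{- \frac{118}{3}} = - \frac{325853 \left(-3\right)}{118} = \left(-1\right) \left(- \frac{977559}{118}\right) = \frac{977559}{118}$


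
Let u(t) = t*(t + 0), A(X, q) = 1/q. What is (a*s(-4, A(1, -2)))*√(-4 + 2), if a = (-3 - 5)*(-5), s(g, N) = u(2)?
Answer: 160*I*√2 ≈ 226.27*I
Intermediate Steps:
u(t) = t² (u(t) = t*t = t²)
s(g, N) = 4 (s(g, N) = 2² = 4)
a = 40 (a = -8*(-5) = 40)
(a*s(-4, A(1, -2)))*√(-4 + 2) = (40*4)*√(-4 + 2) = 160*√(-2) = 160*(I*√2) = 160*I*√2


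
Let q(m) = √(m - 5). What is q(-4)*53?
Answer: 159*I ≈ 159.0*I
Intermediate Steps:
q(m) = √(-5 + m)
q(-4)*53 = √(-5 - 4)*53 = √(-9)*53 = (3*I)*53 = 159*I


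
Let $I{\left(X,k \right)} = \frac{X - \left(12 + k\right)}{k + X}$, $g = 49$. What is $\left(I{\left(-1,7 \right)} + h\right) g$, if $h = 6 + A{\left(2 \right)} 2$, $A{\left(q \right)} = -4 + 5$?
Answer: $\frac{686}{3} \approx 228.67$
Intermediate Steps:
$A{\left(q \right)} = 1$
$I{\left(X,k \right)} = \frac{-12 + X - k}{X + k}$
$h = 8$ ($h = 6 + 1 \cdot 2 = 6 + 2 = 8$)
$\left(I{\left(-1,7 \right)} + h\right) g = \left(\frac{-12 - 1 - 7}{-1 + 7} + 8\right) 49 = \left(\frac{-12 - 1 - 7}{6} + 8\right) 49 = \left(\frac{1}{6} \left(-20\right) + 8\right) 49 = \left(- \frac{10}{3} + 8\right) 49 = \frac{14}{3} \cdot 49 = \frac{686}{3}$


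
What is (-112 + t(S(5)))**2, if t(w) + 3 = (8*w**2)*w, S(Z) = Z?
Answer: 783225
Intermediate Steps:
t(w) = -3 + 8*w**3 (t(w) = -3 + (8*w**2)*w = -3 + 8*w**3)
(-112 + t(S(5)))**2 = (-112 + (-3 + 8*5**3))**2 = (-112 + (-3 + 8*125))**2 = (-112 + (-3 + 1000))**2 = (-112 + 997)**2 = 885**2 = 783225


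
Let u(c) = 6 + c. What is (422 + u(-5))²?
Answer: 178929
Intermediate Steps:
(422 + u(-5))² = (422 + (6 - 5))² = (422 + 1)² = 423² = 178929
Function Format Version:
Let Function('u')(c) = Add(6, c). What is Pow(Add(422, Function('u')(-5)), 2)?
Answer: 178929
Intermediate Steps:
Pow(Add(422, Function('u')(-5)), 2) = Pow(Add(422, Add(6, -5)), 2) = Pow(Add(422, 1), 2) = Pow(423, 2) = 178929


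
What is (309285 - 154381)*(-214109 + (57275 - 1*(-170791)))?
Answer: 2161995128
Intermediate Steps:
(309285 - 154381)*(-214109 + (57275 - 1*(-170791))) = 154904*(-214109 + (57275 + 170791)) = 154904*(-214109 + 228066) = 154904*13957 = 2161995128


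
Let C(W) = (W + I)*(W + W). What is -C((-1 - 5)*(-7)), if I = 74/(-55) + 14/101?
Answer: -19034904/5555 ≈ -3426.6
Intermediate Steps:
I = -6704/5555 (I = 74*(-1/55) + 14*(1/101) = -74/55 + 14/101 = -6704/5555 ≈ -1.2068)
C(W) = 2*W*(-6704/5555 + W) (C(W) = (W - 6704/5555)*(W + W) = (-6704/5555 + W)*(2*W) = 2*W*(-6704/5555 + W))
-C((-1 - 5)*(-7)) = -2*(-1 - 5)*(-7)*(-6704 + 5555*((-1 - 5)*(-7)))/5555 = -2*(-6*(-7))*(-6704 + 5555*(-6*(-7)))/5555 = -2*42*(-6704 + 5555*42)/5555 = -2*42*(-6704 + 233310)/5555 = -2*42*226606/5555 = -1*19034904/5555 = -19034904/5555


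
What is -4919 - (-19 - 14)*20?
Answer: -4259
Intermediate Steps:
-4919 - (-19 - 14)*20 = -4919 - (-33)*20 = -4919 - 1*(-660) = -4919 + 660 = -4259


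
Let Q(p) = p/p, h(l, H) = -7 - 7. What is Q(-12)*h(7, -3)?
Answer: -14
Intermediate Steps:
h(l, H) = -14
Q(p) = 1
Q(-12)*h(7, -3) = 1*(-14) = -14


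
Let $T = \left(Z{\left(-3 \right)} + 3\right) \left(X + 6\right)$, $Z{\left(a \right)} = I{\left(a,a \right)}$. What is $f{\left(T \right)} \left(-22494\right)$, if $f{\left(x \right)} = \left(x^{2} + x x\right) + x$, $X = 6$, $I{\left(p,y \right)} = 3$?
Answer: $-234837360$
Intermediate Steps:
$Z{\left(a \right)} = 3$
$T = 72$ ($T = \left(3 + 3\right) \left(6 + 6\right) = 6 \cdot 12 = 72$)
$f{\left(x \right)} = x + 2 x^{2}$ ($f{\left(x \right)} = \left(x^{2} + x^{2}\right) + x = 2 x^{2} + x = x + 2 x^{2}$)
$f{\left(T \right)} \left(-22494\right) = 72 \left(1 + 2 \cdot 72\right) \left(-22494\right) = 72 \left(1 + 144\right) \left(-22494\right) = 72 \cdot 145 \left(-22494\right) = 10440 \left(-22494\right) = -234837360$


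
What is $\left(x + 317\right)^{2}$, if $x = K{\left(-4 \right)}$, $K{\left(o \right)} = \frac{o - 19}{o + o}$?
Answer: $\frac{6548481}{64} \approx 1.0232 \cdot 10^{5}$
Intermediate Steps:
$K{\left(o \right)} = \frac{-19 + o}{2 o}$
$x = \frac{23}{8}$ ($x = \frac{-19 - 4}{2 \left(-4\right)} = \frac{1}{2} \left(- \frac{1}{4}\right) \left(-23\right) = \frac{23}{8} \approx 2.875$)
$\left(x + 317\right)^{2} = \left(\frac{23}{8} + 317\right)^{2} = \left(\frac{2559}{8}\right)^{2} = \frac{6548481}{64}$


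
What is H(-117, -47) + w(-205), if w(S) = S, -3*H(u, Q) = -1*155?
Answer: -460/3 ≈ -153.33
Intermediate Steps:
H(u, Q) = 155/3 (H(u, Q) = -(-1)*155/3 = -⅓*(-155) = 155/3)
H(-117, -47) + w(-205) = 155/3 - 205 = -460/3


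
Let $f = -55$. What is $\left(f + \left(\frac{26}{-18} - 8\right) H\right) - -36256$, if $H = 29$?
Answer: $\frac{323344}{9} \approx 35927.0$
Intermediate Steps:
$\left(f + \left(\frac{26}{-18} - 8\right) H\right) - -36256 = \left(-55 + \left(\frac{26}{-18} - 8\right) 29\right) - -36256 = \left(-55 + \left(26 \left(- \frac{1}{18}\right) - 8\right) 29\right) + 36256 = \left(-55 + \left(- \frac{13}{9} - 8\right) 29\right) + 36256 = \left(-55 - \frac{2465}{9}\right) + 36256 = - \frac{2960}{9} + 36256 = \frac{323344}{9}$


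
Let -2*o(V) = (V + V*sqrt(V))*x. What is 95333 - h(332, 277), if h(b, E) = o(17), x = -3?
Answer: 190615/2 - 51*sqrt(17)/2 ≈ 95202.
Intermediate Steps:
o(V) = 3*V/2 + 3*V**(3/2)/2 (o(V) = -(V + V*sqrt(V))*(-3)/2 = -(V + V**(3/2))*(-3)/2 = -(-3*V - 3*V**(3/2))/2 = 3*V/2 + 3*V**(3/2)/2)
h(b, E) = 51/2 + 51*sqrt(17)/2 (h(b, E) = (3/2)*17 + 3*17**(3/2)/2 = 51/2 + 3*(17*sqrt(17))/2 = 51/2 + 51*sqrt(17)/2)
95333 - h(332, 277) = 95333 - (51/2 + 51*sqrt(17)/2) = 95333 + (-51/2 - 51*sqrt(17)/2) = 190615/2 - 51*sqrt(17)/2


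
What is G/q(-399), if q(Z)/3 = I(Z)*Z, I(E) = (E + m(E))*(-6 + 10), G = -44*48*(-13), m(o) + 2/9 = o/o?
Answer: 429/29792 ≈ 0.014400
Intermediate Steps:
m(o) = 7/9 (m(o) = -2/9 + o/o = -2/9 + 1 = 7/9)
G = 27456 (G = -2112*(-13) = 27456)
I(E) = 28/9 + 4*E (I(E) = (E + 7/9)*(-6 + 10) = (7/9 + E)*4 = 28/9 + 4*E)
q(Z) = 3*Z*(28/9 + 4*Z) (q(Z) = 3*((28/9 + 4*Z)*Z) = 3*(Z*(28/9 + 4*Z)) = 3*Z*(28/9 + 4*Z))
G/q(-399) = 27456/(((4/3)*(-399)*(7 + 9*(-399)))) = 27456/(((4/3)*(-399)*(7 - 3591))) = 27456/(((4/3)*(-399)*(-3584))) = 27456/1906688 = 27456*(1/1906688) = 429/29792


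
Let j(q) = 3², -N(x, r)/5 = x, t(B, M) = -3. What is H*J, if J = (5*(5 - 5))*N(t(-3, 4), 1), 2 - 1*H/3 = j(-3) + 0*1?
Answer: 0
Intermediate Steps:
N(x, r) = -5*x
j(q) = 9
H = -21 (H = 6 - 3*(9 + 0*1) = 6 - 3*(9 + 0) = 6 - 3*9 = 6 - 27 = -21)
J = 0 (J = (5*(5 - 5))*(-5*(-3)) = (5*0)*15 = 0*15 = 0)
H*J = -21*0 = 0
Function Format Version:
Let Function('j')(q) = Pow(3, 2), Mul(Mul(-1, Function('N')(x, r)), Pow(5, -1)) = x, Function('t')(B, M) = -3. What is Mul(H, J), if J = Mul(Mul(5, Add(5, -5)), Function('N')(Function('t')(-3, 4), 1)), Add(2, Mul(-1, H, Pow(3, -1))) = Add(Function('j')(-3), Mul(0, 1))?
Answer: 0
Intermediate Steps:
Function('N')(x, r) = Mul(-5, x)
Function('j')(q) = 9
H = -21 (H = Add(6, Mul(-3, Add(9, Mul(0, 1)))) = Add(6, Mul(-3, Add(9, 0))) = Add(6, Mul(-3, 9)) = Add(6, -27) = -21)
J = 0 (J = Mul(Mul(5, Add(5, -5)), Mul(-5, -3)) = Mul(Mul(5, 0), 15) = Mul(0, 15) = 0)
Mul(H, J) = Mul(-21, 0) = 0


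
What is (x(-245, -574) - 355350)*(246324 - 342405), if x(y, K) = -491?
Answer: 34189559121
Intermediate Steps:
(x(-245, -574) - 355350)*(246324 - 342405) = (-491 - 355350)*(246324 - 342405) = -355841*(-96081) = 34189559121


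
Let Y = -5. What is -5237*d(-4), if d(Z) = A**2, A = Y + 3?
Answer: -20948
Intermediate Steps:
A = -2 (A = -5 + 3 = -2)
d(Z) = 4 (d(Z) = (-2)**2 = 4)
-5237*d(-4) = -5237*4 = -20948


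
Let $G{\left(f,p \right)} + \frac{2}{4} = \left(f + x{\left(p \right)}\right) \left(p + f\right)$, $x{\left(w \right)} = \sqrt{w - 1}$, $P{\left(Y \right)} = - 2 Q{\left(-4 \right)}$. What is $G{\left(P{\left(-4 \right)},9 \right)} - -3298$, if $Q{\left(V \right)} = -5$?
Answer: $\frac{6975}{2} + 38 \sqrt{2} \approx 3541.2$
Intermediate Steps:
$P{\left(Y \right)} = 10$ ($P{\left(Y \right)} = \left(-2\right) \left(-5\right) = 10$)
$x{\left(w \right)} = \sqrt{-1 + w}$
$G{\left(f,p \right)} = - \frac{1}{2} + \left(f + p\right) \left(f + \sqrt{-1 + p}\right)$ ($G{\left(f,p \right)} = - \frac{1}{2} + \left(f + \sqrt{-1 + p}\right) \left(p + f\right) = - \frac{1}{2} + \left(f + \sqrt{-1 + p}\right) \left(f + p\right) = - \frac{1}{2} + \left(f + p\right) \left(f + \sqrt{-1 + p}\right)$)
$G{\left(P{\left(-4 \right)},9 \right)} - -3298 = \left(- \frac{1}{2} + 10^{2} + 10 \cdot 9 + 10 \sqrt{-1 + 9} + 9 \sqrt{-1 + 9}\right) - -3298 = \left(- \frac{1}{2} + 100 + 90 + 10 \sqrt{8} + 9 \sqrt{8}\right) + 3298 = \left(- \frac{1}{2} + 100 + 90 + 10 \cdot 2 \sqrt{2} + 9 \cdot 2 \sqrt{2}\right) + 3298 = \left(- \frac{1}{2} + 100 + 90 + 20 \sqrt{2} + 18 \sqrt{2}\right) + 3298 = \left(\frac{379}{2} + 38 \sqrt{2}\right) + 3298 = \frac{6975}{2} + 38 \sqrt{2}$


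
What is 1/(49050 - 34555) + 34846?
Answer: 505092771/14495 ≈ 34846.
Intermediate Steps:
1/(49050 - 34555) + 34846 = 1/14495 + 34846 = 505092771/14495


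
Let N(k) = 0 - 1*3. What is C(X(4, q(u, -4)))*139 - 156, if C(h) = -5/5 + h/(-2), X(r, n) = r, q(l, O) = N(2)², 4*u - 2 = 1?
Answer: -573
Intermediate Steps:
N(k) = -3 (N(k) = 0 - 3 = -3)
u = ¾ (u = ½ + (¼)*1 = ½ + ¼ = ¾ ≈ 0.75000)
q(l, O) = 9 (q(l, O) = (-3)² = 9)
C(h) = -1 - h/2 (C(h) = -5*⅕ + h*(-½) = -1 - h/2)
C(X(4, q(u, -4)))*139 - 156 = (-1 - ½*4)*139 - 156 = (-1 - 2)*139 - 156 = -3*139 - 156 = -417 - 156 = -573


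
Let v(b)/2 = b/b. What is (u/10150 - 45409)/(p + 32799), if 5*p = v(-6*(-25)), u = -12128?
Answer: -230456739/166456955 ≈ -1.3845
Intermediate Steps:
v(b) = 2 (v(b) = 2*(b/b) = 2*1 = 2)
p = 2/5 (p = (1/5)*2 = 2/5 ≈ 0.40000)
(u/10150 - 45409)/(p + 32799) = (-12128/10150 - 45409)/(2/5 + 32799) = (-12128*1/10150 - 45409)/(163997/5) = (-6064/5075 - 45409)*(5/163997) = -230456739/5075*5/163997 = -230456739/166456955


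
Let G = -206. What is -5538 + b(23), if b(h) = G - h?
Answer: -5767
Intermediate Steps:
b(h) = -206 - h
-5538 + b(23) = -5538 + (-206 - 1*23) = -5538 + (-206 - 23) = -5538 - 229 = -5767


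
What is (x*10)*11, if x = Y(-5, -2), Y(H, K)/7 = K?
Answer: -1540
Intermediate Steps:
Y(H, K) = 7*K
x = -14 (x = 7*(-2) = -14)
(x*10)*11 = -14*10*11 = -140*11 = -1540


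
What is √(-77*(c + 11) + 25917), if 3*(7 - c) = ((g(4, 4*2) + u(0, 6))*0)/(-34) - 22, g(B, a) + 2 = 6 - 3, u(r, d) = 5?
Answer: √215697/3 ≈ 154.81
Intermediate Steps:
g(B, a) = 1 (g(B, a) = -2 + (6 - 3) = -2 + 3 = 1)
c = 43/3 (c = 7 - (((1 + 5)*0)/(-34) - 22)/3 = 7 - ((6*0)*(-1/34) - 22)/3 = 7 - (0*(-1/34) - 22)/3 = 7 - (0 - 22)/3 = 7 - ⅓*(-22) = 7 + 22/3 = 43/3 ≈ 14.333)
√(-77*(c + 11) + 25917) = √(-77*(43/3 + 11) + 25917) = √(-77*76/3 + 25917) = √(-1*5852/3 + 25917) = √(-5852/3 + 25917) = √(71899/3) = √215697/3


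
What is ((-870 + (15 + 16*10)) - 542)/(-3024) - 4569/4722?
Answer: -1329257/2379888 ≈ -0.55854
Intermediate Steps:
((-870 + (15 + 16*10)) - 542)/(-3024) - 4569/4722 = ((-870 + (15 + 160)) - 542)*(-1/3024) - 4569*1/4722 = ((-870 + 175) - 542)*(-1/3024) - 1523/1574 = (-695 - 542)*(-1/3024) - 1523/1574 = -1237*(-1/3024) - 1523/1574 = 1237/3024 - 1523/1574 = -1329257/2379888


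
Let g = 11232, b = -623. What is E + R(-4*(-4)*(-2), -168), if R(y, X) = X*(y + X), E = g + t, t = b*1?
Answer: 44209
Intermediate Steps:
t = -623 (t = -623*1 = -623)
E = 10609 (E = 11232 - 623 = 10609)
R(y, X) = X*(X + y)
E + R(-4*(-4)*(-2), -168) = 10609 - 168*(-168 - 4*(-4)*(-2)) = 10609 - 168*(-168 + 16*(-2)) = 10609 - 168*(-168 - 32) = 10609 - 168*(-200) = 10609 + 33600 = 44209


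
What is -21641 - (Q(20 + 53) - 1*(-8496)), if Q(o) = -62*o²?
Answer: 300261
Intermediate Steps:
-21641 - (Q(20 + 53) - 1*(-8496)) = -21641 - (-62*(20 + 53)² - 1*(-8496)) = -21641 - (-62*73² + 8496) = -21641 - (-62*5329 + 8496) = -21641 - (-330398 + 8496) = -21641 - 1*(-321902) = -21641 + 321902 = 300261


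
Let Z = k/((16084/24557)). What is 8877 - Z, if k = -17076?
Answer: 140528250/4021 ≈ 34949.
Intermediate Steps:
Z = -104833833/4021 (Z = -17076/(16084/24557) = -17076/(16084*(1/24557)) = -17076/16084/24557 = -17076*24557/16084 = -104833833/4021 ≈ -26072.)
8877 - Z = 8877 - 1*(-104833833/4021) = 8877 + 104833833/4021 = 140528250/4021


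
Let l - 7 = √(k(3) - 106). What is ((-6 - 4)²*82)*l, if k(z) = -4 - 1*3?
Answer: 57400 + 8200*I*√113 ≈ 57400.0 + 87167.0*I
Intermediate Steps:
k(z) = -7 (k(z) = -4 - 3 = -7)
l = 7 + I*√113 (l = 7 + √(-7 - 106) = 7 + √(-113) = 7 + I*√113 ≈ 7.0 + 10.63*I)
((-6 - 4)²*82)*l = ((-6 - 4)²*82)*(7 + I*√113) = ((-10)²*82)*(7 + I*√113) = (100*82)*(7 + I*√113) = 8200*(7 + I*√113) = 57400 + 8200*I*√113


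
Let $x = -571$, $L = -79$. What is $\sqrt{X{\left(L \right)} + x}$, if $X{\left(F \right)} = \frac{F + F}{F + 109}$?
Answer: $\frac{2 i \sqrt{32415}}{15} \approx 24.006 i$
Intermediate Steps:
$X{\left(F \right)} = \frac{2 F}{109 + F}$
$\sqrt{X{\left(L \right)} + x} = \sqrt{2 \left(-79\right) \frac{1}{109 - 79} - 571} = \sqrt{2 \left(-79\right) \frac{1}{30} - 571} = \sqrt{- \frac{79}{15} - 571} = \sqrt{- \frac{8644}{15}} = \frac{2 i \sqrt{32415}}{15}$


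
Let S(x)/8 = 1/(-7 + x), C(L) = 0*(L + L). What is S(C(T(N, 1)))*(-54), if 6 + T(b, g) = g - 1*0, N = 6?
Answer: 432/7 ≈ 61.714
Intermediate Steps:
T(b, g) = -6 + g (T(b, g) = -6 + (g - 1*0) = -6 + (g + 0) = -6 + g)
C(L) = 0 (C(L) = 0*(2*L) = 0)
S(x) = 8/(-7 + x)
S(C(T(N, 1)))*(-54) = (8/(-7 + 0))*(-54) = (8/(-7))*(-54) = (8*(-1/7))*(-54) = -8/7*(-54) = 432/7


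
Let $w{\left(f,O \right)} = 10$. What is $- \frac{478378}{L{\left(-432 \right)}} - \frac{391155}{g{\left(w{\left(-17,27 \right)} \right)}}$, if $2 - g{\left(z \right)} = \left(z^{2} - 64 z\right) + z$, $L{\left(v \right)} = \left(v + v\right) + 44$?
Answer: $- \frac{16562501}{109060} \approx -151.87$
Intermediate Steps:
$L{\left(v \right)} = 44 + 2 v$ ($L{\left(v \right)} = 2 v + 44 = 44 + 2 v$)
$g{\left(z \right)} = 2 - z^{2} + 63 z$ ($g{\left(z \right)} = 2 - \left(\left(z^{2} - 64 z\right) + z\right) = 2 - \left(z^{2} - 63 z\right) = 2 - z^{2} + 63 z$)
$- \frac{478378}{L{\left(-432 \right)}} - \frac{391155}{g{\left(w{\left(-17,27 \right)} \right)}} = - \frac{478378}{44 + 2 \left(-432\right)} - \frac{391155}{2 - 10^{2} + 63 \cdot 10} = - \frac{478378}{44 - 864} - \frac{391155}{2 - 100 + 630} = - \frac{478378}{-820} - \frac{391155}{2 - 100 + 630} = \left(-478378\right) \left(- \frac{1}{820}\right) - \frac{391155}{532} = \frac{239189}{410} - \frac{391155}{532} = - \frac{16562501}{109060}$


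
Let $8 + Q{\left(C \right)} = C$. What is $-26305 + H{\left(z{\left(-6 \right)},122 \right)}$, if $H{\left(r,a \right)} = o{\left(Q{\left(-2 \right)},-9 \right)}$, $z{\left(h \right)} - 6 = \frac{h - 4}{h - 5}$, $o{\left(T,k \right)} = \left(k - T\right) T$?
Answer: $-26315$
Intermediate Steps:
$Q{\left(C \right)} = -8 + C$
$o{\left(T,k \right)} = T \left(k - T\right)$
$z{\left(h \right)} = 6 + \frac{-4 + h}{-5 + h}$ ($z{\left(h \right)} = 6 + \frac{h - 4}{h - 5} = 6 + \frac{-4 + h}{-5 + h}$)
$H{\left(r,a \right)} = -10$ ($H{\left(r,a \right)} = \left(-8 - 2\right) \left(-9 - \left(-8 - 2\right)\right) = - 10 \left(-9 - -10\right) = - 10 \left(-9 + 10\right) = \left(-10\right) 1 = -10$)
$-26305 + H{\left(z{\left(-6 \right)},122 \right)} = -26305 - 10 = -26315$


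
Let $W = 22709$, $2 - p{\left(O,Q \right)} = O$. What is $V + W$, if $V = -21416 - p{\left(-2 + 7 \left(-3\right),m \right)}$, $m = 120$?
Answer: $1268$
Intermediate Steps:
$p{\left(O,Q \right)} = 2 - O$
$V = -21441$ ($V = -21416 - \left(2 - \left(-2 + 7 \left(-3\right)\right)\right) = -21416 - \left(2 - \left(-2 - 21\right)\right) = -21416 - \left(2 - -23\right) = -21416 - \left(2 + 23\right) = -21416 - 25 = -21441$)
$V + W = -21441 + 22709 = 1268$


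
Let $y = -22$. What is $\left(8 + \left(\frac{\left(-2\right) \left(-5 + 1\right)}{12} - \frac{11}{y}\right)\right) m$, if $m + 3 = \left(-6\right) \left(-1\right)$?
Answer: $\frac{55}{2} \approx 27.5$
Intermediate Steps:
$m = 3$ ($m = -3 - -6 = -3 + 6 = 3$)
$\left(8 + \left(\frac{\left(-2\right) \left(-5 + 1\right)}{12} - \frac{11}{y}\right)\right) m = \left(8 - \left(- \frac{1}{2} - \frac{\left(-2\right) \left(-5 + 1\right)}{12}\right)\right) 3 = \left(8 - \left(- \frac{1}{2} - \left(-2\right) \left(-4\right) \frac{1}{12}\right)\right) 3 = \left(8 + \left(8 \cdot \frac{1}{12} + \frac{1}{2}\right)\right) 3 = \left(8 + \left(\frac{2}{3} + \frac{1}{2}\right)\right) 3 = \left(8 + \frac{7}{6}\right) 3 = \frac{55}{6} \cdot 3 = \frac{55}{2}$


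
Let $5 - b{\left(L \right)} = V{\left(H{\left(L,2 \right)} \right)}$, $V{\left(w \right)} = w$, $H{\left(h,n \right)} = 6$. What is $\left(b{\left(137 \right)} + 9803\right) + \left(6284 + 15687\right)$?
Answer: $31773$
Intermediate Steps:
$b{\left(L \right)} = -1$ ($b{\left(L \right)} = 5 - 6 = -1$)
$\left(b{\left(137 \right)} + 9803\right) + \left(6284 + 15687\right) = \left(-1 + 9803\right) + \left(6284 + 15687\right) = 9802 + 21971 = 31773$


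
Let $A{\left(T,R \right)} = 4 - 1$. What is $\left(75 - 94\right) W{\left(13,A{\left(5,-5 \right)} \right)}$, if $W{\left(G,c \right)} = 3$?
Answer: $-57$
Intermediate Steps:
$A{\left(T,R \right)} = 3$
$\left(75 - 94\right) W{\left(13,A{\left(5,-5 \right)} \right)} = \left(75 - 94\right) 3 = \left(-19\right) 3 = -57$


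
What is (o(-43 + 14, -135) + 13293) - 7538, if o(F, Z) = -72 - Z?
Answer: 5818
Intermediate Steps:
(o(-43 + 14, -135) + 13293) - 7538 = ((-72 - 1*(-135)) + 13293) - 7538 = ((-72 + 135) + 13293) - 7538 = (63 + 13293) - 7538 = 13356 - 7538 = 5818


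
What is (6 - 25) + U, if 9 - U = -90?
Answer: 80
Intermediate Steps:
U = 99 (U = 9 - 1*(-90) = 9 + 90 = 99)
(6 - 25) + U = (6 - 25) + 99 = -19 + 99 = 80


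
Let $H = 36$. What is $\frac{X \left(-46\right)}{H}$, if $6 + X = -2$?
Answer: $\frac{92}{9} \approx 10.222$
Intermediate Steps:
$X = -8$ ($X = -6 - 2 = -8$)
$\frac{X \left(-46\right)}{H} = \frac{\left(-8\right) \left(-46\right)}{36} = 368 \cdot \frac{1}{36} = \frac{92}{9}$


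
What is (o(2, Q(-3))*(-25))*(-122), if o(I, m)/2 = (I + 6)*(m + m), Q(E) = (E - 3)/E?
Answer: 195200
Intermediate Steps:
Q(E) = (-3 + E)/E
o(I, m) = 4*m*(6 + I) (o(I, m) = 2*((I + 6)*(m + m)) = 2*((6 + I)*(2*m)) = 2*(2*m*(6 + I)) = 4*m*(6 + I))
(o(2, Q(-3))*(-25))*(-122) = ((4*((-3 - 3)/(-3))*(6 + 2))*(-25))*(-122) = ((4*(-⅓*(-6))*8)*(-25))*(-122) = ((4*2*8)*(-25))*(-122) = (64*(-25))*(-122) = -1600*(-122) = 195200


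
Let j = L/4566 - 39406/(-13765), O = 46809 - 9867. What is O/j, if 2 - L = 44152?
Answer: -1160920636290/213898477 ≈ -5427.4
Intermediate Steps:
L = -44150 (L = 2 - 1*44152 = 2 - 44152 = -44150)
O = 36942
j = -213898477/31425495 (j = -44150/4566 - 39406/(-13765) = -44150*1/4566 - 39406*(-1/13765) = -22075/2283 + 39406/13765 = -213898477/31425495 ≈ -6.8065)
O/j = 36942/(-213898477/31425495) = 36942*(-31425495/213898477) = -1160920636290/213898477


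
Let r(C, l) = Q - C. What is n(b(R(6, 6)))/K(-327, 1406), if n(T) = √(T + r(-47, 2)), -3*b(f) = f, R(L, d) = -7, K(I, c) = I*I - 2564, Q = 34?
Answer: √30/62619 ≈ 8.7469e-5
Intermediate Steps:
K(I, c) = -2564 + I² (K(I, c) = I² - 2564 = -2564 + I²)
b(f) = -f/3
r(C, l) = 34 - C
n(T) = √(81 + T) (n(T) = √(T + (34 - 1*(-47))) = √(T + (34 + 47)) = √(T + 81) = √(81 + T))
n(b(R(6, 6)))/K(-327, 1406) = √(81 - ⅓*(-7))/(-2564 + (-327)²) = √(81 + 7/3)/(-2564 + 106929) = √(250/3)/104365 = (5*√30/3)*(1/104365) = √30/62619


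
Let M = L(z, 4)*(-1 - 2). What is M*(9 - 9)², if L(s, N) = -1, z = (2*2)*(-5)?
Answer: 0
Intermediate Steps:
z = -20 (z = 4*(-5) = -20)
M = 3 (M = -(-1 - 2) = -1*(-3) = 3)
M*(9 - 9)² = 3*(9 - 9)² = 3*0² = 3*0 = 0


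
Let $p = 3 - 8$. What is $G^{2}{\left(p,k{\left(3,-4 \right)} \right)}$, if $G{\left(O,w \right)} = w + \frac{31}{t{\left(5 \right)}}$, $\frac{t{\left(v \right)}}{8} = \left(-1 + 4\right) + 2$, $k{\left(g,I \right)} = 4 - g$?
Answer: $\frac{5041}{1600} \approx 3.1506$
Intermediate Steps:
$p = -5$ ($p = 3 - 8 = -5$)
$t{\left(v \right)} = 40$ ($t{\left(v \right)} = 8 \left(\left(-1 + 4\right) + 2\right) = 8 \left(3 + 2\right) = 8 \cdot 5 = 40$)
$G{\left(O,w \right)} = \frac{31}{40} + w$ ($G{\left(O,w \right)} = w + \frac{31}{40} = \frac{31}{40} + w$)
$G^{2}{\left(p,k{\left(3,-4 \right)} \right)} = \left(\frac{31}{40} + \left(4 - 3\right)\right)^{2} = \left(\frac{31}{40} + 1\right)^{2} = \left(\frac{71}{40}\right)^{2} = \frac{5041}{1600}$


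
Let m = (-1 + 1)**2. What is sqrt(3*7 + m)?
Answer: sqrt(21) ≈ 4.5826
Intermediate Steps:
m = 0 (m = 0**2 = 0)
sqrt(3*7 + m) = sqrt(3*7 + 0) = sqrt(21 + 0) = sqrt(21)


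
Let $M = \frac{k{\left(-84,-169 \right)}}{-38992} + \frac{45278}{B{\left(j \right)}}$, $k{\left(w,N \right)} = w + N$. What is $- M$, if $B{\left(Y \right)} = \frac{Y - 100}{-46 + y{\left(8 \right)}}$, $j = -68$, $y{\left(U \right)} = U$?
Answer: $- \frac{8386034249}{818832} \approx -10241.0$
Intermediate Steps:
$k{\left(w,N \right)} = N + w$
$B{\left(Y \right)} = \frac{50}{19} - \frac{Y}{38}$ ($B{\left(Y \right)} = \frac{Y - 100}{-46 + 8} = \frac{-100 + Y}{-38} = \left(-100 + Y\right) \left(- \frac{1}{38}\right) = \frac{50}{19} - \frac{Y}{38}$)
$M = \frac{8386034249}{818832}$ ($M = \frac{-169 - 84}{-38992} + \frac{45278}{\frac{50}{19} - - \frac{34}{19}} = \left(-253\right) \left(- \frac{1}{38992}\right) + \frac{45278}{\frac{50}{19} + \frac{34}{19}} = \frac{253}{38992} + \frac{45278}{\frac{84}{19}} = \frac{253}{38992} + 45278 \cdot \frac{19}{84} = \frac{253}{38992} + \frac{430141}{42} = \frac{8386034249}{818832} \approx 10241.0$)
$- M = \left(-1\right) \frac{8386034249}{818832} = - \frac{8386034249}{818832}$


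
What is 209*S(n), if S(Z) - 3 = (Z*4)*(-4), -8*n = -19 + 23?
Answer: 2299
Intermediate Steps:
n = -½ (n = -(-19 + 23)/8 = -⅛*4 = -½ ≈ -0.50000)
S(Z) = 3 - 16*Z (S(Z) = 3 + (Z*4)*(-4) = 3 + (4*Z)*(-4) = 3 - 16*Z)
209*S(n) = 209*(3 - 16*(-½)) = 209*(3 + 8) = 209*11 = 2299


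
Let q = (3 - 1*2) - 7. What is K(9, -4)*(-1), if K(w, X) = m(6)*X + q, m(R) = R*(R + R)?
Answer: 294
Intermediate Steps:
q = -6 (q = (3 - 2) - 7 = 1 - 7 = -6)
m(R) = 2*R**2 (m(R) = R*(2*R) = 2*R**2)
K(w, X) = -6 + 72*X (K(w, X) = (2*6**2)*X - 6 = (2*36)*X - 6 = 72*X - 6 = -6 + 72*X)
K(9, -4)*(-1) = (-6 + 72*(-4))*(-1) = (-6 - 288)*(-1) = -294*(-1) = 294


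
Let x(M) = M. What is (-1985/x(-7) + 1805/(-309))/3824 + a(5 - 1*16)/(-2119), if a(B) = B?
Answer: 681965651/8763455064 ≈ 0.077819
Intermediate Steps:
(-1985/x(-7) + 1805/(-309))/3824 + a(5 - 1*16)/(-2119) = (-1985/(-7) + 1805/(-309))/3824 + (5 - 1*16)/(-2119) = (-1985*(-⅐) + 1805*(-1/309))*(1/3824) + (5 - 16)*(-1/2119) = (1985/7 - 1805/309)*(1/3824) - 11*(-1/2119) = (600730/2163)*(1/3824) + 11/2119 = 300365/4135656 + 11/2119 = 681965651/8763455064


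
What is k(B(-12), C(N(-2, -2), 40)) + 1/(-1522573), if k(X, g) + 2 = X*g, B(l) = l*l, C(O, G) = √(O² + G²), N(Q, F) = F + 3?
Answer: -3045147/1522573 + 144*√1601 ≈ 5759.8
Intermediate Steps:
N(Q, F) = 3 + F
C(O, G) = √(G² + O²)
B(l) = l²
k(X, g) = -2 + X*g
k(B(-12), C(N(-2, -2), 40)) + 1/(-1522573) = (-2 + (-12)²*√(40² + (3 - 2)²)) + 1/(-1522573) = (-2 + 144*√(1600 + 1²)) - 1/1522573 = (-2 + 144*√(1600 + 1)) - 1/1522573 = (-2 + 144*√1601) - 1/1522573 = -3045147/1522573 + 144*√1601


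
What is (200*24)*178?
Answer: 854400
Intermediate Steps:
(200*24)*178 = 4800*178 = 854400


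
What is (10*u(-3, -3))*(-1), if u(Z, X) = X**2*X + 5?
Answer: 220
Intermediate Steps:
u(Z, X) = 5 + X**3 (u(Z, X) = X**3 + 5 = 5 + X**3)
(10*u(-3, -3))*(-1) = (10*(5 + (-3)**3))*(-1) = (10*(5 - 27))*(-1) = (10*(-22))*(-1) = -220*(-1) = 220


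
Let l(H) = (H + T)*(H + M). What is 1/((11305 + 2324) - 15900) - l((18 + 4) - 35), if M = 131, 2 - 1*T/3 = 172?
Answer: 140152493/2271 ≈ 61714.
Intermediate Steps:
T = -510 (T = 6 - 3*172 = 6 - 516 = -510)
l(H) = (-510 + H)*(131 + H) (l(H) = (H - 510)*(H + 131) = (-510 + H)*(131 + H))
1/((11305 + 2324) - 15900) - l((18 + 4) - 35) = 1/((11305 + 2324) - 15900) - (-66810 + ((18 + 4) - 35)² - 379*((18 + 4) - 35)) = 1/(13629 - 15900) - (-66810 + (22 - 35)² - 379*(22 - 35)) = 1/(-2271) - (-66810 + (-13)² - 379*(-13)) = -1/2271 - (-66810 + 169 + 4927) = -1/2271 - 1*(-61714) = -1/2271 + 61714 = 140152493/2271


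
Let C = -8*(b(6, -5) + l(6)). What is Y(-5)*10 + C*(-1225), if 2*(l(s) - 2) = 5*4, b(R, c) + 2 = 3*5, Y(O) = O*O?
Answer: 245250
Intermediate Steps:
Y(O) = O²
b(R, c) = 13 (b(R, c) = -2 + 3*5 = -2 + 15 = 13)
l(s) = 12 (l(s) = 2 + (5*4)/2 = 2 + (½)*20 = 2 + 10 = 12)
C = -200 (C = -8*(13 + 12) = -8*25 = -200)
Y(-5)*10 + C*(-1225) = (-5)²*10 - 200*(-1225) = 25*10 + 245000 = 250 + 245000 = 245250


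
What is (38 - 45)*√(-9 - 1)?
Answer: -7*I*√10 ≈ -22.136*I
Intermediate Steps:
(38 - 45)*√(-9 - 1) = -7*I*√10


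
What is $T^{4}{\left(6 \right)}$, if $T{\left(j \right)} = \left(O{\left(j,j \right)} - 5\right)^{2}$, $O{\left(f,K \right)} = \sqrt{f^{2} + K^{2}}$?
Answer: $546838081 - 386657520 \sqrt{2} \approx 21772.0$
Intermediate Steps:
$O{\left(f,K \right)} = \sqrt{K^{2} + f^{2}}$
$T{\left(j \right)} = \left(-5 + \sqrt{2} \sqrt{j^{2}}\right)^{2}$ ($T{\left(j \right)} = \left(\sqrt{j^{2} + j^{2}} - 5\right)^{2} = \left(\sqrt{2 j^{2}} - 5\right)^{2} = \left(\sqrt{2} \sqrt{j^{2}} - 5\right)^{2} = \left(-5 + \sqrt{2} \sqrt{j^{2}}\right)^{2}$)
$T^{4}{\left(6 \right)} = \left(\left(-5 + \sqrt{2} \sqrt{6^{2}}\right)^{2}\right)^{4} = \left(\left(-5 + \sqrt{2} \sqrt{36}\right)^{2}\right)^{4} = \left(\left(-5 + \sqrt{2} \cdot 6\right)^{2}\right)^{4} = \left(\left(-5 + 6 \sqrt{2}\right)^{2}\right)^{4} = \left(-5 + 6 \sqrt{2}\right)^{8}$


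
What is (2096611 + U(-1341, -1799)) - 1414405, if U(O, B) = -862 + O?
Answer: 680003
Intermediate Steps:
(2096611 + U(-1341, -1799)) - 1414405 = (2096611 + (-862 - 1341)) - 1414405 = (2096611 - 2203) - 1414405 = 2094408 - 1414405 = 680003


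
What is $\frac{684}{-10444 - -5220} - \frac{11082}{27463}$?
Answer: $- \frac{19169265}{35866678} \approx -0.53446$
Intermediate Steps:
$\frac{684}{-10444 - -5220} - \frac{11082}{27463} = \frac{684}{-10444 + 5220} - \frac{11082}{27463} = \frac{684}{-5224} - \frac{11082}{27463} = 684 \left(- \frac{1}{5224}\right) - \frac{11082}{27463} = - \frac{171}{1306} - \frac{11082}{27463} = - \frac{19169265}{35866678}$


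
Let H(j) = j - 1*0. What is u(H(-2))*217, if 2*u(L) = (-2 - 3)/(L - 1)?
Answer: 1085/6 ≈ 180.83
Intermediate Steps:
H(j) = j (H(j) = j + 0 = j)
u(L) = -5/(2*(-1 + L)) (u(L) = ((-2 - 3)/(L - 1))/2 = (-5/(-1 + L))/2 = -5/(2*(-1 + L)))
u(H(-2))*217 = -5/(-2 + 2*(-2))*217 = -5/(-2 - 4)*217 = -5/(-6)*217 = -5*(-⅙)*217 = (⅚)*217 = 1085/6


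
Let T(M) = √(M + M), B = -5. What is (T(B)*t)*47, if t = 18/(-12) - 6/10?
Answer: -987*I*√10/10 ≈ -312.12*I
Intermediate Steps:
T(M) = √2*√M (T(M) = √(2*M) = √2*√M)
t = -21/10 (t = 18*(-1/12) - 6*⅒ = -3/2 - ⅗ = -21/10 ≈ -2.1000)
(T(B)*t)*47 = ((√2*√(-5))*(-21/10))*47 = ((√2*(I*√5))*(-21/10))*47 = ((I*√10)*(-21/10))*47 = -21*I*√10/10*47 = -987*I*√10/10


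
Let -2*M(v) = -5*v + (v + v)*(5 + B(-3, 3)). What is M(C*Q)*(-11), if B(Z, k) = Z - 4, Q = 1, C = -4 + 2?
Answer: 99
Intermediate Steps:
C = -2
B(Z, k) = -4 + Z
M(v) = 9*v/2 (M(v) = -(-5*v + (v + v)*(5 + (-4 - 3)))/2 = -(-5*v + (2*v)*(5 - 7))/2 = -(-5*v + (2*v)*(-2))/2 = -(-5*v - 4*v)/2 = -(-9)*v/2 = 9*v/2)
M(C*Q)*(-11) = (9*(-2*1)/2)*(-11) = ((9/2)*(-2))*(-11) = -9*(-11) = 99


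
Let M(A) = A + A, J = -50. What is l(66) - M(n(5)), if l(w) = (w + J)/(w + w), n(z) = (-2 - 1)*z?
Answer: 994/33 ≈ 30.121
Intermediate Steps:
n(z) = -3*z
M(A) = 2*A
l(w) = (-50 + w)/(2*w) (l(w) = (w - 50)/(w + w) = (-50 + w)/((2*w)) = (-50 + w)*(1/(2*w)) = (-50 + w)/(2*w))
l(66) - M(n(5)) = (½)*(-50 + 66)/66 - 2*(-3*5) = (½)*(1/66)*16 - 2*(-15) = 4/33 - 1*(-30) = 4/33 + 30 = 994/33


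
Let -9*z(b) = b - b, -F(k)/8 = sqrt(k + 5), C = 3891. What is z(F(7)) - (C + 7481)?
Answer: -11372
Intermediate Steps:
F(k) = -8*sqrt(5 + k) (F(k) = -8*sqrt(k + 5) = -8*sqrt(5 + k))
z(b) = 0 (z(b) = -(b - b)/9 = -1/9*0 = 0)
z(F(7)) - (C + 7481) = 0 - (3891 + 7481) = 0 - 1*11372 = 0 - 11372 = -11372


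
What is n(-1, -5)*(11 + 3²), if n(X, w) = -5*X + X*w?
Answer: 200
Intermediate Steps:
n(-1, -5)*(11 + 3²) = (-(-5 - 5))*(11 + 3²) = (-1*(-10))*(11 + 9) = 10*20 = 200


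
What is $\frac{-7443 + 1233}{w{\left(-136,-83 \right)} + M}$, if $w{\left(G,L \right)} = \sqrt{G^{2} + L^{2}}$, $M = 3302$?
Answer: $- \frac{20505420}{10877819} + \frac{6210 \sqrt{25385}}{10877819} \approx -1.7941$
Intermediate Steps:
$\frac{-7443 + 1233}{w{\left(-136,-83 \right)} + M} = \frac{-7443 + 1233}{\sqrt{\left(-136\right)^{2} + \left(-83\right)^{2}} + 3302} = - \frac{6210}{\sqrt{18496 + 6889} + 3302} = - \frac{6210}{\sqrt{25385} + 3302} = - \frac{6210}{3302 + \sqrt{25385}}$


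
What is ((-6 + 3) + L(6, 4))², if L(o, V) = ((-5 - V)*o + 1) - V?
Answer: 3600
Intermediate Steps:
L(o, V) = 1 - V + o*(-5 - V) (L(o, V) = (o*(-5 - V) + 1) - V = (1 + o*(-5 - V)) - V = 1 - V + o*(-5 - V))
((-6 + 3) + L(6, 4))² = ((-6 + 3) + (1 - 1*4 - 5*6 - 1*4*6))² = (-3 + (1 - 4 - 30 - 24))² = (-3 - 57)² = (-60)² = 3600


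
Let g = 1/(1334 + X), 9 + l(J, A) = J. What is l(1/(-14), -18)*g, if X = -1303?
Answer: -127/434 ≈ -0.29263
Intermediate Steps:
l(J, A) = -9 + J
g = 1/31 (g = 1/(1334 - 1303) = 1/31 ≈ 0.032258)
l(1/(-14), -18)*g = (-9 + 1/(-14))*(1/31) = (-9 - 1/14)*(1/31) = -127/14*1/31 = -127/434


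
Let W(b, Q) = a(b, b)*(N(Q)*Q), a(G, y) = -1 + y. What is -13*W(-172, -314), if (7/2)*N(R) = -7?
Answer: 1412372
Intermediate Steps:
N(R) = -2 (N(R) = (2/7)*(-7) = -2)
W(b, Q) = -2*Q*(-1 + b) (W(b, Q) = (-1 + b)*(-2*Q) = -2*Q*(-1 + b))
-13*W(-172, -314) = -26*(-314)*(1 - 1*(-172)) = -26*(-314)*(1 + 172) = -26*(-314)*173 = -13*(-108644) = 1412372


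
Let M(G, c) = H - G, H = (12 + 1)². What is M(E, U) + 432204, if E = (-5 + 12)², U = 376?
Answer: 432324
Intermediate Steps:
H = 169 (H = 13² = 169)
E = 49 (E = 7² = 49)
M(G, c) = 169 - G
M(E, U) + 432204 = (169 - 1*49) + 432204 = (169 - 49) + 432204 = 120 + 432204 = 432324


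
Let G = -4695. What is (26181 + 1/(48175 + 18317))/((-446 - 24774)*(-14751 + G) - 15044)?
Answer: 1740827053/32608546249392 ≈ 5.3386e-5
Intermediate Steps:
(26181 + 1/(48175 + 18317))/((-446 - 24774)*(-14751 + G) - 15044) = (26181 + 1/(48175 + 18317))/((-446 - 24774)*(-14751 - 4695) - 15044) = (26181 + 1/66492)/(-25220*(-19446) - 15044) = (26181 + 1/66492)/(490428120 - 15044) = (1740827053/66492)/490413076 = (1740827053/66492)*(1/490413076) = 1740827053/32608546249392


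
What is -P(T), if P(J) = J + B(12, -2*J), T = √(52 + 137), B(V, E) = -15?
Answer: 15 - 3*√21 ≈ 1.2523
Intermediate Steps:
T = 3*√21 (T = √189 = 3*√21 ≈ 13.748)
P(J) = -15 + J (P(J) = J - 15 = -15 + J)
-P(T) = -(-15 + 3*√21) = 15 - 3*√21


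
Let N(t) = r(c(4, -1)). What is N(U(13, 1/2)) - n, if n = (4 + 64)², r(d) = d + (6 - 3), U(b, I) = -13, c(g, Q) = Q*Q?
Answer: -4620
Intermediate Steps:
c(g, Q) = Q²
r(d) = 3 + d (r(d) = d + 3 = 3 + d)
N(t) = 4 (N(t) = 3 + (-1)² = 3 + 1 = 4)
n = 4624 (n = 68² = 4624)
N(U(13, 1/2)) - n = 4 - 1*4624 = 4 - 4624 = -4620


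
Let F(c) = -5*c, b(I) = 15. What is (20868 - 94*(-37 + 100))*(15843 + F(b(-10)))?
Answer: 235668528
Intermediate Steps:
(20868 - 94*(-37 + 100))*(15843 + F(b(-10))) = (20868 - 94*(-37 + 100))*(15843 - 5*15) = (20868 - 94*63)*(15843 - 75) = (20868 - 5922)*15768 = 14946*15768 = 235668528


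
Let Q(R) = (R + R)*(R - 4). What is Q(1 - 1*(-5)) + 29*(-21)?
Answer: -585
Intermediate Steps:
Q(R) = 2*R*(-4 + R) (Q(R) = (2*R)*(-4 + R) = 2*R*(-4 + R))
Q(1 - 1*(-5)) + 29*(-21) = 2*(1 - 1*(-5))*(-4 + (1 - 1*(-5))) + 29*(-21) = 2*(1 + 5)*(-4 + (1 + 5)) - 609 = 2*6*(-4 + 6) - 609 = 2*6*2 - 609 = 24 - 609 = -585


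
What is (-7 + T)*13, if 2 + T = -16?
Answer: -325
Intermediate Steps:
T = -18 (T = -2 - 16 = -18)
(-7 + T)*13 = (-7 - 18)*13 = -25*13 = -325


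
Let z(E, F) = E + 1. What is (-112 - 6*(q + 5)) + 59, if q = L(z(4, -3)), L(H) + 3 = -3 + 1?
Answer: -53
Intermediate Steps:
z(E, F) = 1 + E
L(H) = -5 (L(H) = -3 + (-3 + 1) = -3 - 2 = -5)
q = -5
(-112 - 6*(q + 5)) + 59 = (-112 - 6*(-5 + 5)) + 59 = (-112 - 6*0) + 59 = (-112 + 0) + 59 = -112 + 59 = -53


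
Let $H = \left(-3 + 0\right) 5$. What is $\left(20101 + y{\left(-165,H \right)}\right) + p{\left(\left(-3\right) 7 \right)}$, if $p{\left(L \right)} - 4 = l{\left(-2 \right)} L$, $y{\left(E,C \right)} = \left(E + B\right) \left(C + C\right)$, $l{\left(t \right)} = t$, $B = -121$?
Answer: $28727$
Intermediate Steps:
$H = -15$ ($H = \left(-3\right) 5 = -15$)
$y{\left(E,C \right)} = 2 C \left(-121 + E\right)$ ($y{\left(E,C \right)} = \left(E - 121\right) \left(C + C\right) = \left(-121 + E\right) 2 C = 2 C \left(-121 + E\right)$)
$p{\left(L \right)} = 4 - 2 L$
$\left(20101 + y{\left(-165,H \right)}\right) + p{\left(\left(-3\right) 7 \right)} = \left(20101 + 2 \left(-15\right) \left(-121 - 165\right)\right) - \left(-4 + 2 \left(\left(-3\right) 7\right)\right) = \left(20101 + 2 \left(-15\right) \left(-286\right)\right) + \left(4 - -42\right) = \left(20101 + 8580\right) + \left(4 + 42\right) = 28681 + 46 = 28727$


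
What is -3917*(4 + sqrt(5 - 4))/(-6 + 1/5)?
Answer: 97925/29 ≈ 3376.7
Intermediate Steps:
-3917*(4 + sqrt(5 - 4))/(-6 + 1/5) = -3917*(4 + sqrt(1))/(-6 + 1/5) = -3917*(4 + 1)/(-29/5) = -19585*(-5)/29 = -3917*(-25/29) = 97925/29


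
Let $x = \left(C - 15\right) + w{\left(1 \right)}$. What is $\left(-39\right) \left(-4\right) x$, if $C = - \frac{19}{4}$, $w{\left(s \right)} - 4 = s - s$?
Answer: $-2457$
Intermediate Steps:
$w{\left(s \right)} = 4$ ($w{\left(s \right)} = 4 + \left(s - s\right) = 4 + 0 = 4$)
$C = - \frac{19}{4}$ ($C = \left(-19\right) \frac{1}{4} = - \frac{19}{4} \approx -4.75$)
$x = - \frac{63}{4}$ ($x = \left(- \frac{19}{4} - 15\right) + 4 = - \frac{79}{4} + 4 = - \frac{63}{4} \approx -15.75$)
$\left(-39\right) \left(-4\right) x = \left(-39\right) \left(-4\right) \left(- \frac{63}{4}\right) = 156 \left(- \frac{63}{4}\right) = -2457$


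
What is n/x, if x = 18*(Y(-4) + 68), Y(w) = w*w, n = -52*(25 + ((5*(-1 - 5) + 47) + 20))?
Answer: -403/189 ≈ -2.1323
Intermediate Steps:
n = -3224 (n = -52*(25 + ((5*(-6) + 47) + 20)) = -52*(25 + ((-30 + 47) + 20)) = -52*(25 + (17 + 20)) = -52*(25 + 37) = -52*62 = -3224)
Y(w) = w²
x = 1512 (x = 18*((-4)² + 68) = 18*(16 + 68) = 18*84 = 1512)
n/x = -3224/1512 = -3224*1/1512 = -403/189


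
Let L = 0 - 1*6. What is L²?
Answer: 36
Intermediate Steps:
L = -6 (L = 0 - 6 = -6)
L² = (-6)² = 36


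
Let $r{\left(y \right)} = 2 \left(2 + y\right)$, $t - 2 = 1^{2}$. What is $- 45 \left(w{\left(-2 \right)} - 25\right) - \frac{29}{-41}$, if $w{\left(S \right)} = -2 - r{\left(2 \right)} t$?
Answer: $\frac{94124}{41} \approx 2295.7$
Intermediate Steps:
$t = 3$ ($t = 2 + 1^{2} = 2 + 1 = 3$)
$r{\left(y \right)} = 4 + 2 y$
$w{\left(S \right)} = -26$ ($w{\left(S \right)} = -2 - \left(4 + 2 \cdot 2\right) 3 = -2 - \left(4 + 4\right) 3 = -2 - 8 \cdot 3 = -2 - 24 = -26$)
$- 45 \left(w{\left(-2 \right)} - 25\right) - \frac{29}{-41} = - 45 \left(-26 - 25\right) - \frac{29}{-41} = \left(-45\right) \left(-51\right) - - \frac{29}{41} = 2295 + \frac{29}{41} = \frac{94124}{41}$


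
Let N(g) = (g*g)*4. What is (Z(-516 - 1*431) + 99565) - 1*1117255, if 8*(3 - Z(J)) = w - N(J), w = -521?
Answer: -4553739/8 ≈ -5.6922e+5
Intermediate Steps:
N(g) = 4*g**2 (N(g) = g**2*4 = 4*g**2)
Z(J) = 545/8 + J**2/2 (Z(J) = 3 - (-521 - 4*J**2)/8 = 3 + (521/8 + J**2/2) = 545/8 + J**2/2)
(Z(-516 - 1*431) + 99565) - 1*1117255 = ((545/8 + (-516 - 1*431)**2/2) + 99565) - 1*1117255 = ((545/8 + (-516 - 431)**2/2) + 99565) - 1117255 = ((545/8 + (1/2)*(-947)**2) + 99565) - 1117255 = ((545/8 + (1/2)*896809) + 99565) - 1117255 = ((545/8 + 896809/2) + 99565) - 1117255 = (3587781/8 + 99565) - 1117255 = 4384301/8 - 1117255 = -4553739/8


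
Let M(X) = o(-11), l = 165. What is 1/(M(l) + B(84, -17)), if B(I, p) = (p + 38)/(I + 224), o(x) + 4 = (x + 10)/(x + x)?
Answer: -44/171 ≈ -0.25731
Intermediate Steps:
o(x) = -4 + (10 + x)/(2*x) (o(x) = -4 + (x + 10)/(x + x) = -4 + (10 + x)/((2*x)) = -4 + (10 + x)*(1/(2*x)) = -4 + (10 + x)/(2*x))
M(X) = -87/22 (M(X) = -7/2 + 5/(-11) = -7/2 + 5*(-1/11) = -7/2 - 5/11 = -87/22)
B(I, p) = (38 + p)/(224 + I)
1/(M(l) + B(84, -17)) = 1/(-87/22 + (38 - 17)/(224 + 84)) = 1/(-87/22 + 21/308) = 1/(-87/22 + (1/308)*21) = 1/(-87/22 + 3/44) = 1/(-171/44) = -44/171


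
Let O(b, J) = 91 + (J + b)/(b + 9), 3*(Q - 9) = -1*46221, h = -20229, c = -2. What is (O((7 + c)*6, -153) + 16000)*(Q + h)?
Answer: -7451102034/13 ≈ -5.7316e+8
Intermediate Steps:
Q = -15398 (Q = 9 + (-1*46221)/3 = 9 + (1/3)*(-46221) = 9 - 15407 = -15398)
O(b, J) = 91 + (J + b)/(9 + b)
(O((7 + c)*6, -153) + 16000)*(Q + h) = ((819 - 153 + 92*((7 - 2)*6))/(9 + (7 - 2)*6) + 16000)*(-15398 - 20229) = ((819 - 153 + 92*(5*6))/(9 + 5*6) + 16000)*(-35627) = ((819 - 153 + 92*30)/(9 + 30) + 16000)*(-35627) = ((819 - 153 + 2760)/39 + 16000)*(-35627) = ((1/39)*3426 + 16000)*(-35627) = (1142/13 + 16000)*(-35627) = (209142/13)*(-35627) = -7451102034/13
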